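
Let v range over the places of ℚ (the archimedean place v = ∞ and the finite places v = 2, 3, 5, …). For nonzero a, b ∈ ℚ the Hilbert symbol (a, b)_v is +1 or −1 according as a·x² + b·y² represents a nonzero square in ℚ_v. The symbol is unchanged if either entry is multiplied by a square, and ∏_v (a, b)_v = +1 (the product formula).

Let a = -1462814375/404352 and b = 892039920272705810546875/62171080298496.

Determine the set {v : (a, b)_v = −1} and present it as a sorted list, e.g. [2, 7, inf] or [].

Mod squares: a ≡ -1794, b ≡ 667. Check v ∈ {∞, 2, 3, 5, 11, 13, 23, 29}.
v=3: a=3^-5·(≡2), b=3^-12·(≡1) mod 3; (2|3)=-1, (1|3)=+1; (−1)^{-5·-12·1}·(-1)^-12·(+1)^-5 = +1.
v=11: a=11^2·(≡7), b=11^4·(≡2) mod 11; (7|11)=-1, (2|11)=-1; (−1)^{2·4·5}·(-1)^4·(-1)^2 = +1.
v=13: a=13^-1·(≡7), b=13^-4·(≡12) mod 13; (7|13)=-1, (12|13)=+1; (−1)^{-1·-4·6}·(-1)^-4·(+1)^-1 = +1.
v=23: a=23^1·(≡20), b=23^3·(≡12) mod 23; (20|23)=-1, (12|23)=+1; (−1)^{1·3·11}·(-1)^3·(+1)^1 = +1.
v=5: a=5^4·(≡1), b=5^12·(≡3) mod 5; (1|5)=+1, (3|5)=-1; (−1)^{4·12·2}·(+1)^12·(-1)^4 = +1.
v=29: a=29^2·(≡9), b=29^5·(≡1) mod 29; (9|29)=+1, (1|29)=+1; (−1)^{2·5·14}·(+1)^5·(+1)^2 = +1.
v=∞: -1794 < 0 and 667 > 0  ⇒  (a,b)_∞ = +1.
v=2: v_2(a)=-7, v_2(b)=-12; units ≡ 7, 3 (mod 8); ε·ε+αω+βω = 1·1+-7·1+-12·0 ≡ 0  ⇒  (a,b)_2 = +1.
Ram(a, b) = ∅: the form -1794·x² + 667·y² − z² is isotropic over every ℚ_v, so by Hasse–Minkowski it is isotropic over ℚ.

[]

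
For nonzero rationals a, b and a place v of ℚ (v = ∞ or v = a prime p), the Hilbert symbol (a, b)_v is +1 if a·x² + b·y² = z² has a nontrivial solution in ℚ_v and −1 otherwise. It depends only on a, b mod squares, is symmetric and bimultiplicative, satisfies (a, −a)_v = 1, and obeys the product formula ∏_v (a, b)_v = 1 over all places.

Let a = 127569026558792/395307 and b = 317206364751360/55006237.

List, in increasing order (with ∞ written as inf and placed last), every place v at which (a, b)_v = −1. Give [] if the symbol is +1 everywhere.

Mod squares: a ≡ 2886, b ≡ 14430. Check v ∈ {∞, 2, 3, 5, 7, 11, 13, 17, 19, 37, 43}.
v=2: v_2(a)=3, v_2(b)=9; units ≡ 3, 7 (mod 8); ε·ε+αω+βω = 1·1+3·0+9·1 ≡ 0  ⇒  (a,b)_2 = +1.
v=∞: 2886 > 0 and 14430 > 0  ⇒  (a,b)_∞ = +1.
v=19: a=19^2·(≡6), b=19^0·(≡9) mod 19; (6|19)=+1, (9|19)=+1; (−1)^{2·0·9}·(+1)^0·(+1)^2 = +1.
v=7: a=7^2·(≡4), b=7^2·(≡5) mod 7; (4|7)=+1, (5|7)=-1; (−1)^{2·2·3}·(+1)^2·(-1)^2 = +1.
v=5: a=5^0·(≡1), b=5^1·(≡1) mod 5; (1|5)=+1, (1|5)=+1; (−1)^{0·1·2}·(+1)^1·(+1)^0 = +1.
v=37: a=37^5·(≡21), b=37^3·(≡13) mod 37; (21|37)=+1, (13|37)=-1; (−1)^{5·3·18}·(+1)^3·(-1)^5 = -1.
v=43: a=43^0·(≡37), b=43^2·(≡25) mod 43; (37|43)=-1, (25|43)=+1; (−1)^{0·2·21}·(-1)^2·(+1)^0 = +1.
v=17: a=17^0·(≡15), b=17^-2·(≡10) mod 17; (15|17)=+1, (10|17)=-1; (−1)^{0·-2·8}·(+1)^-2·(-1)^0 = +1.
v=11: a=11^-4·(≡1), b=11^-4·(≡3) mod 11; (1|11)=+1, (3|11)=+1; (−1)^{-4·-4·5}·(+1)^-4·(+1)^-4 = +1.
v=13: a=13^1·(≡12), b=13^-1·(≡5) mod 13; (12|13)=+1, (5|13)=-1; (−1)^{1·-1·6}·(+1)^-1·(-1)^1 = -1.
v=3: a=3^-3·(≡2), b=3^3·(≡1) mod 3; (2|3)=-1, (1|3)=+1; (−1)^{-3·3·1}·(-1)^3·(+1)^-3 = +1.
|Ram(2886, 14430)| = 2, even; anisotropic at {13, 37}.

[13, 37]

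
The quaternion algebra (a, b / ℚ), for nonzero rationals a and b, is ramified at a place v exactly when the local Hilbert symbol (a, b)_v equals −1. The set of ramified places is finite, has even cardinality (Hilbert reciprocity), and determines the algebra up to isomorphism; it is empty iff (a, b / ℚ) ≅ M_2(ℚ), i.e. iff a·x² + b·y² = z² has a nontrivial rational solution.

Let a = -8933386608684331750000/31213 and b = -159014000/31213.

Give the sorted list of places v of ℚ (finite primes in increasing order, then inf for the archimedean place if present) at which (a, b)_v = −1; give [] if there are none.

[11, 17, 37, inf]

Mod squares: a ≡ -73486699, b ≡ -2795. Check v ∈ {∞, 2, 5, 7, 11, 13, 17, 19, 37, 43}.
v=2: v_2(a)=4, v_2(b)=4; units ≡ 5, 5 (mod 8); ε·ε+αω+βω = 0·0+4·1+4·1 ≡ 0  ⇒  (a,b)_2 = +1.
v=∞: -73486699 < 0 and -2795 < 0  ⇒  (a,b)_∞ = -1.
v=43: a=43^7·(≡39), b=43^3·(≡13) mod 43; (39|43)=-1, (13|43)=+1; (−1)^{7·3·21}·(-1)^3·(+1)^7 = +1.
v=19: a=19^1·(≡14), b=19^0·(≡9) mod 19; (14|19)=-1, (9|19)=+1; (−1)^{1·0·9}·(-1)^0·(+1)^1 = +1.
v=7: a=7^-4·(≡2), b=7^-4·(≡5) mod 7; (2|7)=+1, (5|7)=-1; (−1)^{-4·-4·3}·(+1)^-4·(-1)^-4 = +1.
v=17: a=17^1·(≡9), b=17^0·(≡5) mod 17; (9|17)=+1, (5|17)=-1; (−1)^{1·0·8}·(+1)^0·(-1)^1 = -1.
v=13: a=13^-1·(≡11), b=13^-1·(≡7) mod 13; (11|13)=-1, (7|13)=-1; (−1)^{-1·-1·6}·(-1)^-1·(-1)^-1 = +1.
v=11: a=11^1·(≡8), b=11^0·(≡7) mod 11; (8|11)=-1, (7|11)=-1; (−1)^{1·0·5}·(-1)^0·(-1)^1 = -1.
v=37: a=37^1·(≡11), b=37^0·(≡14) mod 37; (11|37)=+1, (14|37)=-1; (−1)^{1·0·18}·(+1)^0·(-1)^1 = -1.
v=5: a=5^6·(≡1), b=5^3·(≡1) mod 5; (1|5)=+1, (1|5)=+1; (−1)^{6·3·2}·(+1)^3·(+1)^6 = +1.
(-73486699, -2795 / ℚ) ramifies at {11, 17, 37, ∞}: a division algebra.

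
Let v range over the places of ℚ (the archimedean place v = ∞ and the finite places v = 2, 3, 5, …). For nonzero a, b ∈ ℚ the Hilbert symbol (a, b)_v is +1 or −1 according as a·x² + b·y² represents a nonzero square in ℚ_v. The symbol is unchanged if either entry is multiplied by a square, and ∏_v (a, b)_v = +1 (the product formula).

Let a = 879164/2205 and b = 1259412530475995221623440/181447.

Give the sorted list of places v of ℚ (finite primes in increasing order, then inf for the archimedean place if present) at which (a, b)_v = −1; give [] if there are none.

(a, b) ≡ (1098955, 13562203655) mod (ℚ^×)²; places V = {2, 3, 5, 7, 11, 13, 23, 29, 41, 43, 53, ∞}.
(a,b)_41: α=0, u≡9; β=1, v≡35 (mod 41); (9|41)=+1, (35|41)=-1; sign (−1)^0·+1^1·-1^0 = +1.
(a,b)_7: α=-2, u≡2; β=-3, v≡6 (mod 7); (2|7)=+1, (6|7)=-1; sign (−1)^0·+1^-3·-1^-2 = +1.
(a,b)_29: α=1, u≡11; β=5, v≡18 (mod 29); (11|29)=-1, (18|29)=-1; sign (−1)^0·-1^5·-1^1 = +1.
(a,b)_2: α=2, β=4; u≡3, v≡7 (mod 8); ε(u)ε(v)=1·1, αω(v)=2·0, βω(u)=4·1; sum ≡ 1  ⇒  -1.
(a,b)_53: α=1, u≡48; β=3, v≡11 (mod 53); (48|53)=-1, (11|53)=+1; sign (−1)^0·-1^3·+1^1 = -1.
(a,b)_23: α=0, u≡19; β=-2, v≡11 (mod 23); (19|23)=-1, (11|23)=-1; sign (−1)^0·-1^-2·-1^0 = +1.
(a,b)_13: α=1, u≡10; β=3, v≡3 (mod 13); (10|13)=+1, (3|13)=+1; sign (−1)^0·+1^3·+1^1 = +1.
(a,b)_3: α=-2, u≡1; β=0, v≡2 (mod 3); (1|3)=+1, (2|3)=-1; sign (−1)^0·+1^0·-1^-2 = +1.
(a,b)_43: α=0, u≡6; β=1, v≡27 (mod 43); (6|43)=+1, (27|43)=-1; sign (−1)^0·+1^1·-1^0 = +1.
(a,b)_11: α=1, u≡4; β=3, v≡2 (mod 11); (4|11)=+1, (2|11)=-1; sign (−1)^1·+1^3·-1^1 = +1.
(a,b)_5: α=-1, u≡4; β=1, v≡4 (mod 5); (4|5)=+1, (4|5)=+1; sign (−1)^0·+1^1·+1^-1 = +1.
(a,b)_∞: sgn(1098955)=+, sgn(13562203655)=+, so +1.
Ram(1098955, 13562203655) = {2, 53}; no ℚ_2-point on the conic.

[2, 53]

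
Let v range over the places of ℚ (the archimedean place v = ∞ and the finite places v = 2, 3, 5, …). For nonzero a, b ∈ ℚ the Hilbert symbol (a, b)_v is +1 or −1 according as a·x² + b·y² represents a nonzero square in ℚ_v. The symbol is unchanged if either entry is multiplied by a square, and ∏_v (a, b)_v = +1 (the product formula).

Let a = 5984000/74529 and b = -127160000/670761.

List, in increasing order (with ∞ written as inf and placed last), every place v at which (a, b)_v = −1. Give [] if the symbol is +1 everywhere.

[11, 17]

Mod squares: a ≡ 935, b ≡ -11. Check v ∈ {∞, 2, 3, 5, 7, 11, 13, 17}.
v=2: v_2(a)=8, v_2(b)=6; units ≡ 7, 5 (mod 8); ε·ε+αω+βω = 1·0+8·1+6·0 ≡ 0  ⇒  (a,b)_2 = +1.
v=5: a=5^3·(≡3), b=5^4·(≡4) mod 5; (3|5)=-1, (4|5)=+1; (−1)^{3·4·2}·(-1)^4·(+1)^3 = +1.
v=13: a=13^-2·(≡4), b=13^-2·(≡5) mod 13; (4|13)=+1, (5|13)=-1; (−1)^{-2·-2·6}·(+1)^-2·(-1)^-2 = +1.
v=3: a=3^-2·(≡2), b=3^-4·(≡1) mod 3; (2|3)=-1, (1|3)=+1; (−1)^{-2·-4·1}·(-1)^-4·(+1)^-2 = +1.
v=∞: 935 > 0 and -11 < 0  ⇒  (a,b)_∞ = +1.
v=7: a=7^-2·(≡4), b=7^-2·(≡3) mod 7; (4|7)=+1, (3|7)=-1; (−1)^{-2·-2·3}·(+1)^-2·(-1)^-2 = +1.
v=17: a=17^1·(≡15), b=17^2·(≡5) mod 17; (15|17)=+1, (5|17)=-1; (−1)^{1·2·8}·(+1)^2·(-1)^1 = -1.
v=11: a=11^1·(≡7), b=11^1·(≡7) mod 11; (7|11)=-1, (7|11)=-1; (−1)^{1·1·5}·(-1)^1·(-1)^1 = -1.
Ram(935, -11) = {11, 17}; no ℚ_11-point on the conic.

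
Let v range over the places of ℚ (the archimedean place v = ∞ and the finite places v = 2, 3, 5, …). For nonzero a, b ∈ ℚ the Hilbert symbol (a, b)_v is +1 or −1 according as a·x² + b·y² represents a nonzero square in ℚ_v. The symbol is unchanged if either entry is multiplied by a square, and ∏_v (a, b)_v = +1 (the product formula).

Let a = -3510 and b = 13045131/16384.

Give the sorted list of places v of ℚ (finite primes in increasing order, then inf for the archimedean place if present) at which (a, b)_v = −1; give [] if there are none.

[2, 3, 11, 13]

(a, b) ≡ (-390, 11) mod (ℚ^×)²; places V = {2, 3, 5, 11, 13, ∞}.
(a,b)_13: α=1, u≡3; β=0, v≡2 (mod 13); (3|13)=+1, (2|13)=-1; sign (−1)^0·+1^0·-1^1 = -1.
(a,b)_∞: sgn(-390)=−, sgn(11)=+, so +1.
(a,b)_11: α=0, u≡10; β=5, v≡3 (mod 11); (10|11)=-1, (3|11)=+1; sign (−1)^0·-1^5·+1^0 = -1.
(a,b)_2: α=1, β=-14; u≡5, v≡3 (mod 8); ε(u)ε(v)=0·1, αω(v)=1·1, βω(u)=-14·1; sum ≡ 1  ⇒  -1.
(a,b)_3: α=3, u≡2; β=4, v≡2 (mod 3); (2|3)=-1, (2|3)=-1; sign (−1)^0·-1^4·-1^3 = -1.
(a,b)_5: α=1, u≡3; β=0, v≡4 (mod 5); (3|5)=-1, (4|5)=+1; sign (−1)^0·-1^0·+1^1 = +1.
(-390, 11 / ℚ) ramifies at {2, 3, 11, 13}: a division algebra.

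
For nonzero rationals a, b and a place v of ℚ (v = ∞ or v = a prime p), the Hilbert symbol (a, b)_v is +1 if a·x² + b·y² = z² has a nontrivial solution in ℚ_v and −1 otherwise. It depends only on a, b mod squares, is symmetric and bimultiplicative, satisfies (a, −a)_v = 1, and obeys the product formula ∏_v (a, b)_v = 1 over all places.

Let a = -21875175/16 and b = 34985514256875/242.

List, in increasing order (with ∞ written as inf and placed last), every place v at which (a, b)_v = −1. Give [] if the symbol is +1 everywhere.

Mod squares: a ≡ -97223, b ≡ 703222. Check v ∈ {∞, 2, 3, 5, 7, 11, 13, 17, 19, 37, 43}.
v=17: a=17^1·(≡11), b=17^1·(≡10) mod 17; (11|17)=-1, (10|17)=-1; (−1)^{1·1·8}·(-1)^1·(-1)^1 = +1.
v=11: a=11^0·(≡6), b=11^-2·(≡3) mod 11; (6|11)=-1, (3|11)=+1; (−1)^{0·-2·5}·(-1)^-2·(+1)^0 = +1.
v=∞: -97223 < 0 and 703222 > 0  ⇒  (a,b)_∞ = +1.
v=37: a=37^0·(≡14), b=37^1·(≡25) mod 37; (14|37)=-1, (25|37)=+1; (−1)^{0·1·18}·(-1)^1·(+1)^0 = -1.
v=7: a=7^1·(≡3), b=7^2·(≡4) mod 7; (3|7)=-1, (4|7)=+1; (−1)^{1·2·3}·(-1)^2·(+1)^1 = +1.
v=43: a=43^1·(≡22), b=43^1·(≡13) mod 43; (22|43)=-1, (13|43)=+1; (−1)^{1·1·21}·(-1)^1·(+1)^1 = +1.
v=5: a=5^2·(≡3), b=5^4·(≡3) mod 5; (3|5)=-1, (3|5)=-1; (−1)^{2·4·2}·(-1)^4·(-1)^2 = +1.
v=2: v_2(a)=-4, v_2(b)=-1; units ≡ 1, 3 (mod 8); ε·ε+αω+βω = 0·1+-4·1+-1·0 ≡ 0  ⇒  (a,b)_2 = +1.
v=3: a=3^2·(≡1), b=3^2·(≡1) mod 3; (1|3)=+1, (1|3)=+1; (−1)^{2·2·1}·(+1)^2·(+1)^2 = +1.
v=13: a=13^0·(≡1), b=13^1·(≡1) mod 13; (1|13)=+1, (1|13)=+1; (−1)^{0·1·6}·(+1)^1·(+1)^0 = +1.
v=19: a=19^1·(≡13), b=19^2·(≡18) mod 19; (13|19)=-1, (18|19)=-1; (−1)^{1·2·9}·(-1)^2·(-1)^1 = -1.
(-97223, 703222 / ℚ) ramifies at {19, 37}: a division algebra.

[19, 37]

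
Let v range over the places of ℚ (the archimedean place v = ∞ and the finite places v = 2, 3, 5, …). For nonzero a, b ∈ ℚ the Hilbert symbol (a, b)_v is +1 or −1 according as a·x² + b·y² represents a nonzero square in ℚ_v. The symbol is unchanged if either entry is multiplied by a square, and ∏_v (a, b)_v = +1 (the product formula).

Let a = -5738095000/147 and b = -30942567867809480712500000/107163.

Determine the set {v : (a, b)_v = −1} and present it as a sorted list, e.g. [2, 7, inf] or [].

[2, 11, 19, inf]

Mod squares: a ≡ -66, b ≡ -21318. Check v ∈ {∞, 2, 3, 5, 7, 11, 17, 19, 23}.
v=17: a=17^2·(≡9), b=17^5·(≡9) mod 17; (9|17)=+1, (9|17)=+1; (−1)^{2·5·8}·(+1)^5·(+1)^2 = +1.
v=∞: -66 < 0 and -21318 < 0  ⇒  (a,b)_∞ = -1.
v=23: a=23^0·(≡12), b=23^2·(≡3) mod 23; (12|23)=+1, (3|23)=+1; (−1)^{0·2·11}·(+1)^2·(+1)^0 = +1.
v=19: a=19^2·(≡15), b=19^5·(≡8) mod 19; (15|19)=-1, (8|19)=-1; (−1)^{2·5·9}·(-1)^5·(-1)^2 = -1.
v=3: a=3^-1·(≡2), b=3^-7·(≡1) mod 3; (2|3)=-1, (1|3)=+1; (−1)^{-1·-7·1}·(-1)^-7·(+1)^-1 = +1.
v=11: a=11^1·(≡9), b=11^3·(≡4) mod 11; (9|11)=+1, (4|11)=+1; (−1)^{1·3·5}·(+1)^3·(+1)^1 = -1.
v=7: a=7^-2·(≡2), b=7^-2·(≡2) mod 7; (2|7)=+1, (2|7)=+1; (−1)^{-2·-2·3}·(+1)^-2·(+1)^-2 = +1.
v=5: a=5^4·(≡4), b=5^8·(≡2) mod 5; (4|5)=+1, (2|5)=-1; (−1)^{4·8·2}·(+1)^8·(-1)^4 = +1.
v=2: v_2(a)=3, v_2(b)=5; units ≡ 7, 5 (mod 8); ε·ε+αω+βω = 1·0+3·1+5·0 ≡ 1  ⇒  (a,b)_2 = -1.
(-66, -21318 / ℚ) ramifies at {2, 11, 19, ∞}: a division algebra.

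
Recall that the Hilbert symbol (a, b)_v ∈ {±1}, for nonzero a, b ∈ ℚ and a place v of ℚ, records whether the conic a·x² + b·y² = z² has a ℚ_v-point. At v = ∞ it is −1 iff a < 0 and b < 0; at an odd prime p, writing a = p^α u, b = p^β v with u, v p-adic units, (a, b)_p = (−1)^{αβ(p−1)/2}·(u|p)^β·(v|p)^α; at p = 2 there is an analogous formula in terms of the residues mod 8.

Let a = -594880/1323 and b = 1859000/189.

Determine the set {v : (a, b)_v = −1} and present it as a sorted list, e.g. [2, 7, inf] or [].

[3, 7]

Mod squares: a ≡ -165, b ≡ 2310. Check v ∈ {∞, 2, 3, 5, 7, 11, 13}.
v=7: a=7^-2·(≡6), b=7^-1·(≡4) mod 7; (6|7)=-1, (4|7)=+1; (−1)^{-2·-1·3}·(-1)^-1·(+1)^-2 = -1.
v=3: a=3^-3·(≡2), b=3^-3·(≡2) mod 3; (2|3)=-1, (2|3)=-1; (−1)^{-3·-3·1}·(-1)^-3·(-1)^-3 = -1.
v=11: a=11^1·(≡6), b=11^1·(≡9) mod 11; (6|11)=-1, (9|11)=+1; (−1)^{1·1·5}·(-1)^1·(+1)^1 = +1.
v=13: a=13^2·(≡12), b=13^2·(≡4) mod 13; (12|13)=+1, (4|13)=+1; (−1)^{2·2·6}·(+1)^2·(+1)^2 = +1.
v=5: a=5^1·(≡3), b=5^3·(≡3) mod 5; (3|5)=-1, (3|5)=-1; (−1)^{1·3·2}·(-1)^3·(-1)^1 = +1.
v=2: v_2(a)=6, v_2(b)=3; units ≡ 3, 3 (mod 8); ε·ε+αω+βω = 1·1+6·1+3·1 ≡ 0  ⇒  (a,b)_2 = +1.
v=∞: -165 < 0 and 2310 > 0  ⇒  (a,b)_∞ = +1.
|Ram(-165, 2310)| = 2, even; anisotropic at {3, 7}.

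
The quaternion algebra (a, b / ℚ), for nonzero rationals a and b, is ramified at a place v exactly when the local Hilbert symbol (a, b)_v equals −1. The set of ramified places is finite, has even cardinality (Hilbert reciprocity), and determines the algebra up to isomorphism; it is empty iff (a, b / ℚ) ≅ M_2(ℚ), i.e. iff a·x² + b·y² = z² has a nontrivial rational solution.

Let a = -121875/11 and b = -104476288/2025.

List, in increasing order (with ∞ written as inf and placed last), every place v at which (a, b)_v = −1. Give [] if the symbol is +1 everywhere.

[2, 3, 5, 11, 13, 17, 19, inf]

Mod squares: a ≡ -2145, b ≡ -4522. Check v ∈ {∞, 2, 3, 5, 7, 11, 13, 17, 19}.
v=7: a=7^0·(≡4), b=7^1·(≡3) mod 7; (4|7)=+1, (3|7)=-1; (−1)^{0·1·3}·(+1)^1·(-1)^0 = +1.
v=19: a=19^0·(≡13), b=19^3·(≡4) mod 19; (13|19)=-1, (4|19)=+1; (−1)^{0·3·9}·(-1)^3·(+1)^0 = -1.
v=17: a=17^0·(≡6), b=17^1·(≡3) mod 17; (6|17)=-1, (3|17)=-1; (−1)^{0·1·8}·(-1)^1·(-1)^0 = -1.
v=5: a=5^5·(≡1), b=5^-2·(≡2) mod 5; (1|5)=+1, (2|5)=-1; (−1)^{5·-2·2}·(+1)^-2·(-1)^5 = -1.
v=11: a=11^-1·(≡5), b=11^0·(≡7) mod 11; (5|11)=+1, (7|11)=-1; (−1)^{-1·0·5}·(+1)^0·(-1)^-1 = -1.
v=3: a=3^1·(≡2), b=3^-4·(≡2) mod 3; (2|3)=-1, (2|3)=-1; (−1)^{1·-4·1}·(-1)^-4·(-1)^1 = -1.
v=∞: -2145 < 0 and -4522 < 0  ⇒  (a,b)_∞ = -1.
v=2: v_2(a)=0, v_2(b)=7; units ≡ 7, 3 (mod 8); ε·ε+αω+βω = 1·1+0·1+7·0 ≡ 1  ⇒  (a,b)_2 = -1.
v=13: a=13^1·(≡1), b=13^0·(≡11) mod 13; (1|13)=+1, (11|13)=-1; (−1)^{1·0·6}·(+1)^0·(-1)^1 = -1.
Ram(-2145, -4522) = {2, 3, 5, 11, 13, 17, 19, ∞}; no ℚ_2-point on the conic.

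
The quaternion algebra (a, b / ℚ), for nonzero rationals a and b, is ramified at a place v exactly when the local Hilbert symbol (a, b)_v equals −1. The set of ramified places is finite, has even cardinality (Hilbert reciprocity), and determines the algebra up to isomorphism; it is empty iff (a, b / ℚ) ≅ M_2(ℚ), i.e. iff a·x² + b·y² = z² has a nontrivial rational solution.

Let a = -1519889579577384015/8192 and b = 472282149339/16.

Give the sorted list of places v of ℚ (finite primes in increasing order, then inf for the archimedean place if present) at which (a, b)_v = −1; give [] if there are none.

[2, 3, 11, 13]

Mod squares: a ≡ -30030, b ≡ 11. Check v ∈ {∞, 2, 3, 5, 7, 11, 13, 19, 23}.
v=11: a=11^3·(≡5), b=11^3·(≡5) mod 11; (5|11)=+1, (5|11)=+1; (−1)^{3·3·5}·(+1)^3·(+1)^3 = -1.
v=5: a=5^1·(≡1), b=5^0·(≡4) mod 5; (1|5)=+1, (4|5)=+1; (−1)^{1·0·2}·(+1)^0·(+1)^1 = +1.
v=2: v_2(a)=-13, v_2(b)=-4; units ≡ 1, 3 (mod 8); ε·ε+αω+βω = 0·1+-13·1+-4·0 ≡ 1  ⇒  (a,b)_2 = -1.
v=∞: -30030 < 0 and 11 > 0  ⇒  (a,b)_∞ = +1.
v=19: a=19^2·(≡11), b=19^0·(≡4) mod 19; (11|19)=+1, (4|19)=+1; (−1)^{2·0·9}·(+1)^0·(+1)^2 = +1.
v=13: a=13^3·(≡4), b=13^2·(≡8) mod 13; (4|13)=+1, (8|13)=-1; (−1)^{3·2·6}·(+1)^2·(-1)^3 = -1.
v=23: a=23^4·(≡4), b=23^2·(≡15) mod 23; (4|23)=+1, (15|23)=-1; (−1)^{4·2·11}·(+1)^2·(-1)^4 = +1.
v=7: a=7^3·(≡4), b=7^2·(≡1) mod 7; (4|7)=+1, (1|7)=+1; (−1)^{3·2·3}·(+1)^2·(+1)^3 = +1.
v=3: a=3^1·(≡1), b=3^4·(≡2) mod 3; (1|3)=+1, (2|3)=-1; (−1)^{1·4·1}·(+1)^4·(-1)^1 = -1.
|Ram(-30030, 11)| = 4, even; anisotropic at {2, 3, 11, 13}.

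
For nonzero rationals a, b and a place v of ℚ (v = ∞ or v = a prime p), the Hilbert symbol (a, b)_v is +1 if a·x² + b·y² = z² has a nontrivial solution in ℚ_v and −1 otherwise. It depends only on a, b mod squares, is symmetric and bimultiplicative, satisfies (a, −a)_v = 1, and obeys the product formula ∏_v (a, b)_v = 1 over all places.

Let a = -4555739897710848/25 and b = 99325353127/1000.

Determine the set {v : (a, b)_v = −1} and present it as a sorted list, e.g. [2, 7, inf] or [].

[2, 5]

(a, b) ≡ (-33, 70) mod (ℚ^×)²; places V = {2, 3, 5, 7, 11, 13, 17, ∞}.
(a,b)_∞: sgn(-33)=−, sgn(70)=+, so +1.
(a,b)_3: α=3, u≡1; β=0, v≡1 (mod 3); (1|3)=+1, (1|3)=+1; sign (−1)^0·+1^0·+1^3 = +1.
(a,b)_17: α=4, u≡8; β=2, v≡13 (mod 17); (8|17)=+1, (13|17)=+1; sign (−1)^0·+1^2·+1^4 = +1.
(a,b)_7: α=2, u≡1; β=5, v≡3 (mod 7); (1|7)=+1, (3|7)=-1; sign (−1)^0·+1^5·-1^2 = +1.
(a,b)_2: α=8, β=-3; u≡7, v≡3 (mod 8); ε(u)ε(v)=1·1, αω(v)=8·1, βω(u)=-3·0; sum ≡ 1  ⇒  -1.
(a,b)_11: α=5, u≡6; β=2, v≡1 (mod 11); (6|11)=-1, (1|11)=+1; sign (−1)^0·-1^2·+1^5 = +1.
(a,b)_13: α=0, u≡2; β=2, v≡11 (mod 13); (2|13)=-1, (11|13)=-1; sign (−1)^0·-1^2·-1^0 = +1.
(a,b)_5: α=-2, u≡2; β=-3, v≡4 (mod 5); (2|5)=-1, (4|5)=+1; sign (−1)^0·-1^-3·+1^-2 = -1.
(-33, 70 / ℚ) ramifies at {2, 5}: a division algebra.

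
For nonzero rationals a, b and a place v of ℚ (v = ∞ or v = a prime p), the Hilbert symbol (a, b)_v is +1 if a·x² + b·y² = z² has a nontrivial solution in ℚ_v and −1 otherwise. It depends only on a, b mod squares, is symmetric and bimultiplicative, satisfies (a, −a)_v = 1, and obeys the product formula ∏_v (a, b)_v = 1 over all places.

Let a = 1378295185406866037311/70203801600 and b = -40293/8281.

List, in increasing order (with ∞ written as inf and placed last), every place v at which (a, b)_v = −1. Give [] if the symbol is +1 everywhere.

Mod squares: a ≡ 565471, b ≡ -37. Check v ∈ {∞, 2, 3, 5, 7, 11, 13, 17, 23, 29, 31, 37, 43}.
v=31: a=31^3·(≡13), b=31^0·(≡25) mod 31; (13|31)=-1, (25|31)=+1; (−1)^{3·0·15}·(-1)^0·(+1)^3 = +1.
v=∞: 565471 > 0 and -37 < 0  ⇒  (a,b)_∞ = +1.
v=11: a=11^2·(≡1), b=11^2·(≡7) mod 11; (1|11)=+1, (7|11)=-1; (−1)^{2·2·5}·(+1)^2·(-1)^2 = +1.
v=7: a=7^2·(≡4), b=7^-2·(≡6) mod 7; (4|7)=+1, (6|7)=-1; (−1)^{2·-2·3}·(+1)^-2·(-1)^2 = +1.
v=37: a=37^3·(≡5), b=37^1·(≡34) mod 37; (5|37)=-1, (34|37)=+1; (−1)^{3·1·18}·(-1)^1·(+1)^3 = -1.
v=13: a=13^2·(≡1), b=13^-2·(≡2) mod 13; (1|13)=+1, (2|13)=-1; (−1)^{2·-2·6}·(+1)^-2·(-1)^2 = +1.
v=3: a=3^-4·(≡1), b=3^2·(≡2) mod 3; (1|3)=+1, (2|3)=-1; (−1)^{-4·2·1}·(+1)^2·(-1)^-4 = +1.
v=17: a=17^1·(≡6), b=17^0·(≡7) mod 17; (6|17)=-1, (7|17)=-1; (−1)^{1·0·8}·(-1)^0·(-1)^1 = -1.
v=2: v_2(a)=-16, v_2(b)=0; units ≡ 7, 3 (mod 8); ε·ε+αω+βω = 1·1+-16·1+0·0 ≡ 1  ⇒  (a,b)_2 = -1.
v=23: a=23^-2·(≡13), b=23^0·(≡3) mod 23; (13|23)=+1, (3|23)=+1; (−1)^{-2·0·11}·(+1)^0·(+1)^-2 = +1.
v=29: a=29^1·(≡17), b=29^0·(≡21) mod 29; (17|29)=-1, (21|29)=-1; (−1)^{1·0·14}·(-1)^0·(-1)^1 = -1.
v=5: a=5^-2·(≡4), b=5^0·(≡2) mod 5; (4|5)=+1, (2|5)=-1; (−1)^{-2·0·2}·(+1)^0·(-1)^-2 = +1.
v=43: a=43^2·(≡38), b=43^0·(≡24) mod 43; (38|43)=+1, (24|43)=+1; (−1)^{2·0·21}·(+1)^0·(+1)^2 = +1.
Ram(565471, -37) = {2, 17, 29, 37}; no ℚ_2-point on the conic.

[2, 17, 29, 37]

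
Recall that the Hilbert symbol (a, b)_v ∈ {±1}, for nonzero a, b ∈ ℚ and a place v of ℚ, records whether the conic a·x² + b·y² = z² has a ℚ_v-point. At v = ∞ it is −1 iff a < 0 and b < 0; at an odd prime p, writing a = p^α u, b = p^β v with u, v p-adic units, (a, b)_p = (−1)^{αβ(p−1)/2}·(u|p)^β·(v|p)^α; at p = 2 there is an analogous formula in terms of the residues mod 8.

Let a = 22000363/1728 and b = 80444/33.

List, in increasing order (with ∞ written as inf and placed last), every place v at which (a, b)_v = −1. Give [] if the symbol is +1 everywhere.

[3, 17]

Mod squares: a ≡ 561, b ≡ 3927. Check v ∈ {∞, 2, 3, 7, 11, 13, 17}.
v=7: a=7^6·(≡2), b=7^1·(≡1) mod 7; (2|7)=+1, (1|7)=+1; (−1)^{6·1·3}·(+1)^1·(+1)^6 = +1.
v=17: a=17^1·(≡9), b=17^1·(≡11) mod 17; (9|17)=+1, (11|17)=-1; (−1)^{1·1·8}·(+1)^1·(-1)^1 = -1.
v=2: v_2(a)=-6, v_2(b)=2; units ≡ 1, 7 (mod 8); ε·ε+αω+βω = 0·1+-6·0+2·0 ≡ 0  ⇒  (a,b)_2 = +1.
v=3: a=3^-3·(≡1), b=3^-1·(≡1) mod 3; (1|3)=+1, (1|3)=+1; (−1)^{-3·-1·1}·(+1)^-1·(+1)^-3 = -1.
v=11: a=11^1·(≡2), b=11^-1·(≡4) mod 11; (2|11)=-1, (4|11)=+1; (−1)^{1·-1·5}·(-1)^-1·(+1)^1 = +1.
v=∞: 561 > 0 and 3927 > 0  ⇒  (a,b)_∞ = +1.
v=13: a=13^0·(≡5), b=13^2·(≡3) mod 13; (5|13)=-1, (3|13)=+1; (−1)^{0·2·6}·(-1)^2·(+1)^0 = +1.
(561, 3927 / ℚ) ramifies at {3, 17}: a division algebra.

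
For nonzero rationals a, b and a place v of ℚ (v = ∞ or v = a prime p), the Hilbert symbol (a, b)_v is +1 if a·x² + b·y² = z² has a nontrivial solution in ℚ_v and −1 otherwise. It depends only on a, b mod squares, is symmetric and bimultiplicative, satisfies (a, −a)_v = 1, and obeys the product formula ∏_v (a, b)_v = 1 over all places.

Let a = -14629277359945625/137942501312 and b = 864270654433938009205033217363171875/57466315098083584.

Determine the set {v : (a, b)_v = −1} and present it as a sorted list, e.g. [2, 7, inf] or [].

[19, 47]

Mod squares: a ≡ -482600513551, b ≡ 10387. Check v ∈ {∞, 2, 5, 7, 11, 13, 17, 19, 29, 37, 43, 47, 53}.
v=53: a=53^-1·(≡39), b=53^2·(≡47) mod 53; (39|53)=-1, (47|53)=+1; (−1)^{-1·2·26}·(-1)^2·(+1)^-1 = +1.
v=11: a=11^-2·(≡3), b=11^-4·(≡3) mod 11; (3|11)=+1, (3|11)=+1; (−1)^{-2·-4·5}·(+1)^-4·(+1)^-2 = +1.
v=47: a=47^1·(≡46), b=47^3·(≡43) mod 47; (46|47)=-1, (43|47)=-1; (−1)^{1·3·23}·(-1)^3·(-1)^1 = -1.
v=19: a=19^-3·(≡14), b=19^-4·(≡8) mod 19; (14|19)=-1, (8|19)=-1; (−1)^{-3·-4·9}·(-1)^-4·(-1)^-3 = -1.
v=13: a=13^3·(≡11), b=13^7·(≡2) mod 13; (11|13)=-1, (2|13)=-1; (−1)^{3·7·6}·(-1)^7·(-1)^3 = +1.
v=43: a=43^1·(≡13), b=43^2·(≡10) mod 43; (13|43)=+1, (10|43)=+1; (−1)^{1·2·21}·(+1)^2·(+1)^1 = +1.
v=37: a=37^1·(≡14), b=37^2·(≡4) mod 37; (14|37)=-1, (4|37)=+1; (−1)^{1·2·18}·(-1)^2·(+1)^1 = +1.
v=2: v_2(a)=-6, v_2(b)=-8; units ≡ 1, 3 (mod 8); ε·ε+αω+βω = 0·1+-6·1+-8·0 ≡ 0  ⇒  (a,b)_2 = +1.
v=∞: -482600513551 < 0 and 10387 > 0  ⇒  (a,b)_∞ = +1.
v=29: a=29^1·(≡26), b=29^2·(≡16) mod 29; (26|29)=-1, (16|29)=+1; (−1)^{1·2·14}·(-1)^2·(+1)^1 = +1.
v=7: a=7^-2·(≡6), b=7^-6·(≡3) mod 7; (6|7)=-1, (3|7)=-1; (−1)^{-2·-6·3}·(-1)^-6·(-1)^-2 = +1.
v=17: a=17^3·(≡4), b=17^5·(≡4) mod 17; (4|17)=+1, (4|17)=+1; (−1)^{3·5·8}·(+1)^5·(+1)^3 = +1.
v=5: a=5^4·(≡1), b=5^6·(≡2) mod 5; (1|5)=+1, (2|5)=-1; (−1)^{4·6·2}·(+1)^6·(-1)^4 = +1.
(-482600513551, 10387 / ℚ) ramifies at {19, 47}: a division algebra.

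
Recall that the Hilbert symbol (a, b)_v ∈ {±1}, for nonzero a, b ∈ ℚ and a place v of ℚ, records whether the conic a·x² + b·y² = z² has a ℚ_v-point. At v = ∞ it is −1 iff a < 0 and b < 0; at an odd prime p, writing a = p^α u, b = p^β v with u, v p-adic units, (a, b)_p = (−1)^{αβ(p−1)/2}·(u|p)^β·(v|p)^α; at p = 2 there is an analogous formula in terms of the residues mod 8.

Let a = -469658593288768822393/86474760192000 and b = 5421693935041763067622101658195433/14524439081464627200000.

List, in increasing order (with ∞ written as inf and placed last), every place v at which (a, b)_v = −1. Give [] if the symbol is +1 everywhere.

Mod squares: a ≡ -3485, b ≡ 85. Check v ∈ {∞, 2, 3, 5, 7, 13, 17, 19, 41}.
v=41: a=41^1·(≡6), b=41^2·(≡15) mod 41; (6|41)=-1, (15|41)=-1; (−1)^{1·2·20}·(-1)^2·(-1)^1 = -1.
v=17: a=17^5·(≡15), b=17^7·(≡7) mod 17; (15|17)=+1, (7|17)=-1; (−1)^{5·7·8}·(+1)^7·(-1)^5 = -1.
v=19: a=19^-4·(≡1), b=19^-4·(≡9) mod 19; (1|19)=+1, (9|19)=+1; (−1)^{-4·-4·9}·(+1)^-4·(+1)^-4 = +1.
v=3: a=3^-4·(≡1), b=3^-12·(≡1) mod 3; (1|3)=+1, (1|3)=+1; (−1)^{-4·-12·1}·(+1)^-12·(+1)^-4 = +1.
v=2: v_2(a)=-16, v_2(b)=-26; units ≡ 3, 5 (mod 8); ε·ε+αω+βω = 1·0+-16·1+-26·1 ≡ 0  ⇒  (a,b)_2 = +1.
v=7: a=7^10·(≡1), b=7^18·(≡1) mod 7; (1|7)=+1, (1|7)=+1; (−1)^{10·18·3}·(+1)^18·(+1)^10 = +1.
v=5: a=5^-3·(≡2), b=5^-5·(≡2) mod 5; (2|5)=-1, (2|5)=-1; (−1)^{-3·-5·2}·(-1)^-5·(-1)^-3 = +1.
v=13: a=13^4·(≡1), b=13^6·(≡8) mod 13; (1|13)=+1, (8|13)=-1; (−1)^{4·6·6}·(+1)^6·(-1)^4 = +1.
v=∞: -3485 < 0 and 85 > 0  ⇒  (a,b)_∞ = +1.
Ram(-3485, 85) = {17, 41}; no ℚ_17-point on the conic.

[17, 41]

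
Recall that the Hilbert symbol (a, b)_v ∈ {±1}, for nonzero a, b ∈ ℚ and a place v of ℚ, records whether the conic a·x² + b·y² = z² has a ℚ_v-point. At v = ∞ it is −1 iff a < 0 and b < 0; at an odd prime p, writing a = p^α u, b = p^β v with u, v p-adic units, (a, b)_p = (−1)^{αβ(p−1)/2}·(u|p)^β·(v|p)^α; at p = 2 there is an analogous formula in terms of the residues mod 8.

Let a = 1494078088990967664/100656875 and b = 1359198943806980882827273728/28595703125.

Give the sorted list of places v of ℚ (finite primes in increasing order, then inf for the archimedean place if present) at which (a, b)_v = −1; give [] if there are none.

[2, 17]

(a, b) ≡ (14421, 510) mod (ℚ^×)²; places V = {2, 3, 5, 11, 13, 17, 19, 23, 29, 53, ∞}.
(a,b)_29: α=2, u≡15; β=4, v≡21 (mod 29); (15|29)=-1, (21|29)=-1; sign (−1)^0·-1^4·-1^2 = +1.
(a,b)_2: α=4, β=9; u≡5, v≡7 (mod 8); ε(u)ε(v)=0·1, αω(v)=4·0, βω(u)=9·1; sum ≡ 1  ⇒  -1.
(a,b)_17: α=4, u≡3; β=3, v≡13 (mod 17); (3|17)=-1, (13|17)=+1; sign (−1)^0·-1^3·+1^4 = -1.
(a,b)_53: α=2, u≡31; β=4, v≡41 (mod 53); (31|53)=-1, (41|53)=-1; sign (−1)^0·-1^4·-1^2 = +1.
(a,b)_19: α=3, u≡18; β=2, v≡16 (mod 19); (18|19)=-1, (16|19)=+1; sign (−1)^0·-1^2·+1^3 = +1.
(a,b)_3: α=1, u≡1; β=1, v≡2 (mod 3); (1|3)=+1, (2|3)=-1; sign (−1)^1·+1^1·-1^1 = +1.
(a,b)_13: α=0, u≡4; β=2, v≡3 (mod 13); (4|13)=+1, (3|13)=+1; sign (−1)^0·+1^2·+1^0 = +1.
(a,b)_23: α=1, u≡18; β=2, v≡6 (mod 23); (18|23)=+1, (6|23)=+1; sign (−1)^0·+1^2·+1^1 = +1.
(a,b)_5: α=-4, u≡4; β=-9, v≡3 (mod 5); (4|5)=+1, (3|5)=-1; sign (−1)^0·+1^-9·-1^-4 = +1.
(a,b)_11: α=-5, u≡7; β=-4, v≡3 (mod 11); (7|11)=-1, (3|11)=+1; sign (−1)^0·-1^-4·+1^-5 = +1.
(a,b)_∞: sgn(14421)=+, sgn(510)=+, so +1.
|Ram(14421, 510)| = 2, even; anisotropic at {2, 17}.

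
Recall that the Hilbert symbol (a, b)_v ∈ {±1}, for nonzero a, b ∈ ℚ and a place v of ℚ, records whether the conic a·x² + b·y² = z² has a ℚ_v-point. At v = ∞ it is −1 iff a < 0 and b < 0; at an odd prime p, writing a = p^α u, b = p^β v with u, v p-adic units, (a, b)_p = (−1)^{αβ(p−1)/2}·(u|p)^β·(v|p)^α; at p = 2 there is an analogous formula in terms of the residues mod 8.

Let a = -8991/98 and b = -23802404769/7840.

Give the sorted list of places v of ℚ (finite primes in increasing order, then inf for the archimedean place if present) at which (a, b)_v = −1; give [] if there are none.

[2, 5, 37, inf]

Mod squares: a ≡ -222, b ≡ -2698410. Check v ∈ {∞, 2, 3, 5, 7, 11, 13, 17, 37}.
v=3: a=3^5·(≡1), b=3^7·(≡2) mod 3; (1|3)=+1, (2|3)=-1; (−1)^{5·7·1}·(+1)^7·(-1)^5 = +1.
v=2: v_2(a)=-1, v_2(b)=-5; units ≡ 1, 3 (mod 8); ε·ε+αω+βω = 0·1+-1·1+-5·0 ≡ 1  ⇒  (a,b)_2 = -1.
v=7: a=7^-2·(≡2), b=7^-2·(≡3) mod 7; (2|7)=+1, (3|7)=-1; (−1)^{-2·-2·3}·(+1)^-2·(-1)^-2 = +1.
v=∞: -222 < 0 and -2698410 < 0  ⇒  (a,b)_∞ = -1.
v=37: a=37^1·(≡13), b=37^1·(≡1) mod 37; (13|37)=-1, (1|37)=+1; (−1)^{1·1·18}·(-1)^1·(+1)^1 = -1.
v=13: a=13^0·(≡10), b=13^1·(≡3) mod 13; (10|13)=+1, (3|13)=+1; (−1)^{0·1·6}·(+1)^1·(+1)^0 = +1.
v=11: a=11^0·(≡4), b=11^3·(≡1) mod 11; (4|11)=+1, (1|11)=+1; (−1)^{0·3·5}·(+1)^3·(+1)^0 = +1.
v=17: a=17^0·(≡8), b=17^1·(≡16) mod 17; (8|17)=+1, (16|17)=+1; (−1)^{0·1·8}·(+1)^1·(+1)^0 = +1.
v=5: a=5^0·(≡3), b=5^-1·(≡2) mod 5; (3|5)=-1, (2|5)=-1; (−1)^{0·-1·2}·(-1)^-1·(-1)^0 = -1.
Ram(-222, -2698410) = {2, 5, 37, ∞}; no ℚ_2-point on the conic.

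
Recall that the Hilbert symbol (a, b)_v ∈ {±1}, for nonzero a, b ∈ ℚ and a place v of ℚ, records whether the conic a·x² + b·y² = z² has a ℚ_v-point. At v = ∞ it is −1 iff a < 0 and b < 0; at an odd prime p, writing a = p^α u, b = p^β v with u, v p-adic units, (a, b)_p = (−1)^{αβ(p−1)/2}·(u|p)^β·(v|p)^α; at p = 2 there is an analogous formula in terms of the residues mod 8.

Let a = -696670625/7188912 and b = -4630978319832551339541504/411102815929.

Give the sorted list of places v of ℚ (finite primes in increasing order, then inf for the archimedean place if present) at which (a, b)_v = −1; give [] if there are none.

[7, 19, 29, inf]

(a, b) ≡ (-11571, -127281) mod (ℚ^×)²; places V = {2, 3, 5, 7, 11, 13, 17, 19, 29, 31, 37, 43, ∞}.
(a,b)_19: α=1, u≡12; β=1, v≡15 (mod 19); (12|19)=-1, (15|19)=-1; sign (−1)^1·-1^1·-1^1 = -1.
(a,b)_11: α=0, u≡4; β=1, v≡9 (mod 11); (4|11)=+1, (9|11)=+1; sign (−1)^0·+1^1·+1^0 = +1.
(a,b)_5: α=4, u≡1; β=0, v≡4 (mod 5); (1|5)=+1, (4|5)=+1; sign (−1)^0·+1^0·+1^4 = +1.
(a,b)_31: α=0, u≡13; β=-2, v≡7 (mod 31); (13|31)=-1, (7|31)=+1; sign (−1)^0·-1^-2·+1^0 = +1.
(a,b)_43: α=-2, u≡30; β=-2, v≡12 (mod 43); (30|43)=-1, (12|43)=-1; sign (−1)^0·-1^-2·-1^-2 = +1.
(a,b)_3: α=-5, u≡1; β=7, v≡2 (mod 3); (1|3)=+1, (2|3)=-1; sign (−1)^1·+1^7·-1^-5 = +1.
(a,b)_29: α=1, u≡22; β=3, v≡14 (mod 29); (22|29)=+1, (14|29)=-1; sign (−1)^0·+1^3·-1^1 = -1.
(a,b)_∞: sgn(-11571)=−, sgn(-127281)=−, so -1.
(a,b)_2: α=-4, β=10; u≡5, v≡7 (mod 8); ε(u)ε(v)=0·1, αω(v)=-4·0, βω(u)=10·1; sum ≡ 0  ⇒  +1.
(a,b)_17: α=2, u≡3; β=6, v≡2 (mod 17); (3|17)=-1, (2|17)=+1; sign (−1)^0·-1^6·+1^2 = +1.
(a,b)_13: α=0, u≡4; β=-2, v≡8 (mod 13); (4|13)=+1, (8|13)=-1; sign (−1)^0·+1^-2·-1^0 = +1.
(a,b)_7: α=1, u≡5; β=5, v≡6 (mod 7); (5|7)=-1, (6|7)=-1; sign (−1)^1·-1^5·-1^1 = -1.
(a,b)_37: α=0, u≡10; β=-2, v≡30 (mod 37); (10|37)=+1, (30|37)=+1; sign (−1)^0·+1^-2·+1^0 = +1.
Ram(-11571, -127281) = {7, 19, 29, ∞}; no ℚ_7-point on the conic.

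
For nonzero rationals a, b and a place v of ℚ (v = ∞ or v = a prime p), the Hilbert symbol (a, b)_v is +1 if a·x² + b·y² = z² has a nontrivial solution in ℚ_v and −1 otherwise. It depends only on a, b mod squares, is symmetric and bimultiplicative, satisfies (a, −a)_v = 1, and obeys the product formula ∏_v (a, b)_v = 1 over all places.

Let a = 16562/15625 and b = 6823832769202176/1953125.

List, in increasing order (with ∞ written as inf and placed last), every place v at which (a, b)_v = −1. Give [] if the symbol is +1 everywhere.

Mod squares: a ≡ 2, b ≡ 293930. Check v ∈ {∞, 2, 3, 5, 7, 13, 17, 19}.
v=13: a=13^2·(≡6), b=13^5·(≡10) mod 13; (6|13)=-1, (10|13)=+1; (−1)^{2·5·6}·(-1)^5·(+1)^2 = -1.
v=∞: 2 > 0 and 293930 > 0  ⇒  (a,b)_∞ = +1.
v=3: a=3^0·(≡2), b=3^4·(≡2) mod 3; (2|3)=-1, (2|3)=-1; (−1)^{0·4·1}·(-1)^4·(-1)^0 = +1.
v=19: a=19^0·(≡10), b=19^1·(≡9) mod 19; (10|19)=-1, (9|19)=+1; (−1)^{0·1·9}·(-1)^1·(+1)^0 = -1.
v=2: v_2(a)=1, v_2(b)=11; units ≡ 1, 5 (mod 8); ε·ε+αω+βω = 0·0+1·1+11·0 ≡ 1  ⇒  (a,b)_2 = -1.
v=7: a=7^2·(≡2), b=7^3·(≡2) mod 7; (2|7)=+1, (2|7)=+1; (−1)^{2·3·3}·(+1)^3·(+1)^2 = +1.
v=5: a=5^-6·(≡2), b=5^-9·(≡1) mod 5; (2|5)=-1, (1|5)=+1; (−1)^{-6·-9·2}·(-1)^-9·(+1)^-6 = -1.
v=17: a=17^0·(≡2), b=17^1·(≡13) mod 17; (2|17)=+1, (13|17)=+1; (−1)^{0·1·8}·(+1)^1·(+1)^0 = +1.
(2, 293930 / ℚ) ramifies at {2, 5, 13, 19}: a division algebra.

[2, 5, 13, 19]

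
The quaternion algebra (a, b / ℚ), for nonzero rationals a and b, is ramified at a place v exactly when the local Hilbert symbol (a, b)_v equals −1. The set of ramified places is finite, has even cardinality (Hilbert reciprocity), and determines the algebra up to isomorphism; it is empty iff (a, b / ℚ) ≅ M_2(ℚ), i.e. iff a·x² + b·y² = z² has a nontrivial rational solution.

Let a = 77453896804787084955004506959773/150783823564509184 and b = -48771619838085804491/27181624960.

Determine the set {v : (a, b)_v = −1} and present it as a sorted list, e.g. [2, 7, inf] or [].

[2, 5]

(a, b) ≡ (13, -2990) mod (ℚ^×)²; places V = {2, 5, 7, 13, 17, 19, 23, 29, 41, 53, ∞}.
(a,b)_29: α=6, u≡6; β=4, v≡14 (mod 29); (6|29)=+1, (14|29)=-1; sign (−1)^0·+1^4·-1^6 = +1.
(a,b)_19: α=-4, u≡15; β=-2, v≡3 (mod 19); (15|19)=-1, (3|19)=-1; sign (−1)^0·-1^-2·-1^-4 = +1.
(a,b)_13: α=5, u≡10; β=3, v≡12 (mod 13); (10|13)=+1, (12|13)=+1; sign (−1)^0·+1^3·+1^5 = +1.
(a,b)_5: α=0, u≡2; β=-1, v≡2 (mod 5); (2|5)=-1, (2|5)=-1; sign (−1)^0·-1^-1·-1^0 = -1.
(a,b)_2: α=-12, β=-7; u≡5, v≡1 (mod 8); ε(u)ε(v)=0·0, αω(v)=-12·0, βω(u)=-7·1; sum ≡ 1  ⇒  -1.
(a,b)_23: α=2, u≡6; β=1, v≡12 (mod 23); (6|23)=+1, (12|23)=+1; sign (−1)^0·+1^1·+1^2 = +1.
(a,b)_41: α=4, u≡15; β=2, v≡6 (mod 41); (15|41)=-1, (6|41)=-1; sign (−1)^0·-1^2·-1^4 = +1.
(a,b)_53: α=2, u≡37; β=2, v≡34 (mod 53); (37|53)=+1, (34|53)=-1; sign (−1)^0·+1^2·-1^2 = +1.
(a,b)_∞: sgn(13)=+, sgn(-2990)=−, so +1.
(a,b)_17: α=4, u≡8; β=2, v≡13 (mod 17); (8|17)=+1, (13|17)=+1; sign (−1)^0·+1^2·+1^4 = +1.
(a,b)_7: α=-10, u≡5; β=-6, v≡3 (mod 7); (5|7)=-1, (3|7)=-1; sign (−1)^0·-1^-6·-1^-10 = +1.
(13, -2990 / ℚ) ramifies at {2, 5}: a division algebra.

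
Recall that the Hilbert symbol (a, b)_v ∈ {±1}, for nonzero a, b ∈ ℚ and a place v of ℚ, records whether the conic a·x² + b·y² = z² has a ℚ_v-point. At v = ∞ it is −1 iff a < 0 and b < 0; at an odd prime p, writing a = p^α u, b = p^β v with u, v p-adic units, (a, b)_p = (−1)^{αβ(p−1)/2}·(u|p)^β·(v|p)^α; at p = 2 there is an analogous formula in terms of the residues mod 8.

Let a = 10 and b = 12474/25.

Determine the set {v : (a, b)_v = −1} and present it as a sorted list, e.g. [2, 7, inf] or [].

[7, 11]

Mod squares: a ≡ 10, b ≡ 154. Check v ∈ {∞, 2, 3, 5, 7, 11}.
v=2: v_2(a)=1, v_2(b)=1; units ≡ 5, 5 (mod 8); ε·ε+αω+βω = 0·0+1·1+1·1 ≡ 0  ⇒  (a,b)_2 = +1.
v=7: a=7^0·(≡3), b=7^1·(≡1) mod 7; (3|7)=-1, (1|7)=+1; (−1)^{0·1·3}·(-1)^1·(+1)^0 = -1.
v=3: a=3^0·(≡1), b=3^4·(≡1) mod 3; (1|3)=+1, (1|3)=+1; (−1)^{0·4·1}·(+1)^4·(+1)^0 = +1.
v=∞: 10 > 0 and 154 > 0  ⇒  (a,b)_∞ = +1.
v=11: a=11^0·(≡10), b=11^1·(≡4) mod 11; (10|11)=-1, (4|11)=+1; (−1)^{0·1·5}·(-1)^1·(+1)^0 = -1.
v=5: a=5^1·(≡2), b=5^-2·(≡4) mod 5; (2|5)=-1, (4|5)=+1; (−1)^{1·-2·2}·(-1)^-2·(+1)^1 = +1.
|Ram(10, 154)| = 2, even; anisotropic at {7, 11}.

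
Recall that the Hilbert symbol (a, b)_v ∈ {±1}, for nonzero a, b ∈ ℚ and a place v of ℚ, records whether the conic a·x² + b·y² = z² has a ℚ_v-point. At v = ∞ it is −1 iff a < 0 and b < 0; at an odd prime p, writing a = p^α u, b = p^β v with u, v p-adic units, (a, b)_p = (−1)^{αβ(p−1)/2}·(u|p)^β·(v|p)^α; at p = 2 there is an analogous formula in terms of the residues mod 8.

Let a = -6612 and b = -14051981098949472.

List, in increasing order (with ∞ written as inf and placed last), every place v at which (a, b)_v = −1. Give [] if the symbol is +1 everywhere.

[2, 3, 7, inf]

(a, b) ≡ (-1653, -890358) mod (ℚ^×)²; places V = {2, 3, 7, 17, 19, 29, 43, ∞}.
(a,b)_3: α=1, u≡1; β=3, v≡1 (mod 3); (1|3)=+1, (1|3)=+1; sign (−1)^1·+1^3·+1^1 = -1.
(a,b)_2: α=2, β=5; u≡3, v≡5 (mod 8); ε(u)ε(v)=1·0, αω(v)=2·1, βω(u)=5·1; sum ≡ 1  ⇒  -1.
(a,b)_∞: sgn(-1653)=−, sgn(-890358)=−, so -1.
(a,b)_29: α=1, u≡4; β=3, v≡16 (mod 29); (4|29)=+1, (16|29)=+1; sign (−1)^0·+1^3·+1^1 = +1.
(a,b)_17: α=0, u≡1; β=1, v≡12 (mod 17); (1|17)=+1, (12|17)=-1; sign (−1)^0·+1^1·-1^0 = +1.
(a,b)_19: α=1, u≡13; β=4, v≡17 (mod 19); (13|19)=-1, (17|19)=+1; sign (−1)^0·-1^4·+1^1 = +1.
(a,b)_7: α=0, u≡3; β=1, v≡3 (mod 7); (3|7)=-1, (3|7)=-1; sign (−1)^0·-1^1·-1^0 = -1.
(a,b)_43: α=0, u≡10; β=1, v≡30 (mod 43); (10|43)=+1, (30|43)=-1; sign (−1)^0·+1^1·-1^0 = +1.
Ram(-1653, -890358) = {2, 3, 7, ∞}; no ℚ_2-point on the conic.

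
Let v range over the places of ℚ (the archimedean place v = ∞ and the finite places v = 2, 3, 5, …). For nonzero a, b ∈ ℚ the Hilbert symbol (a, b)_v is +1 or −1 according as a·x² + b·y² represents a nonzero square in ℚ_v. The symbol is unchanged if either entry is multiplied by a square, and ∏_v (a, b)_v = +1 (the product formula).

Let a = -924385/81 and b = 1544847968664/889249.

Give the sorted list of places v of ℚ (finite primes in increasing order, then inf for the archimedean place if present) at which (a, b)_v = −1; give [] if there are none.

Mod squares: a ≡ -385, b ≡ 6006. Check v ∈ {∞, 2, 3, 5, 7, 11, 13, 23, 41}.
v=7: a=7^5·(≡2), b=7^1·(≡1) mod 7; (2|7)=+1, (1|7)=+1; (−1)^{5·1·3}·(+1)^1·(+1)^5 = -1.
v=3: a=3^-4·(≡2), b=3^13·(≡1) mod 3; (2|3)=-1, (1|3)=+1; (−1)^{-4·13·1}·(-1)^13·(+1)^-4 = -1.
v=5: a=5^1·(≡3), b=5^0·(≡1) mod 5; (3|5)=-1, (1|5)=+1; (−1)^{1·0·2}·(-1)^0·(+1)^1 = +1.
v=2: v_2(a)=0, v_2(b)=3; units ≡ 7, 3 (mod 8); ε·ε+αω+βω = 1·1+0·1+3·0 ≡ 1  ⇒  (a,b)_2 = -1.
v=23: a=23^0·(≡16), b=23^-2·(≡16) mod 23; (16|23)=+1, (16|23)=+1; (−1)^{0·-2·11}·(+1)^-2·(+1)^0 = +1.
v=∞: -385 < 0 and 6006 > 0  ⇒  (a,b)_∞ = +1.
v=41: a=41^0·(≡40), b=41^-2·(≡1) mod 41; (40|41)=+1, (1|41)=+1; (−1)^{0·-2·20}·(+1)^-2·(+1)^0 = +1.
v=11: a=11^1·(≡4), b=11^3·(≡6) mod 11; (4|11)=+1, (6|11)=-1; (−1)^{1·3·5}·(+1)^3·(-1)^1 = +1.
v=13: a=13^0·(≡2), b=13^1·(≡6) mod 13; (2|13)=-1, (6|13)=-1; (−1)^{0·1·6}·(-1)^1·(-1)^0 = -1.
Ram(-385, 6006) = {2, 3, 7, 13}; no ℚ_2-point on the conic.

[2, 3, 7, 13]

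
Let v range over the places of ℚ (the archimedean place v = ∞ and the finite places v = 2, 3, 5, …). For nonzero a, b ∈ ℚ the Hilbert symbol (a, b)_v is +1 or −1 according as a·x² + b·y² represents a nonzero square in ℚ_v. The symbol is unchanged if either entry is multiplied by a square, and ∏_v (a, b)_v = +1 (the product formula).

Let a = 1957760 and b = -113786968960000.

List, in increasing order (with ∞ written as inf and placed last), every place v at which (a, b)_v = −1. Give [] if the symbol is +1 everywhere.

Mod squares: a ≡ 30590, b ≡ -19. Check v ∈ {∞, 2, 5, 7, 19, 23}.
v=23: a=23^1·(≡20), b=23^2·(≡16) mod 23; (20|23)=-1, (16|23)=+1; (−1)^{1·2·11}·(-1)^2·(+1)^1 = +1.
v=2: v_2(a)=7, v_2(b)=10; units ≡ 7, 5 (mod 8); ε·ε+αω+βω = 1·0+7·1+10·0 ≡ 1  ⇒  (a,b)_2 = -1.
v=19: a=19^1·(≡3), b=19^3·(≡18) mod 19; (3|19)=-1, (18|19)=-1; (−1)^{1·3·9}·(-1)^3·(-1)^1 = -1.
v=∞: 30590 > 0 and -19 < 0  ⇒  (a,b)_∞ = +1.
v=5: a=5^1·(≡2), b=5^4·(≡4) mod 5; (2|5)=-1, (4|5)=+1; (−1)^{1·4·2}·(-1)^4·(+1)^1 = +1.
v=7: a=7^1·(≡2), b=7^2·(≡2) mod 7; (2|7)=+1, (2|7)=+1; (−1)^{1·2·3}·(+1)^2·(+1)^1 = +1.
|Ram(30590, -19)| = 2, even; anisotropic at {2, 19}.

[2, 19]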